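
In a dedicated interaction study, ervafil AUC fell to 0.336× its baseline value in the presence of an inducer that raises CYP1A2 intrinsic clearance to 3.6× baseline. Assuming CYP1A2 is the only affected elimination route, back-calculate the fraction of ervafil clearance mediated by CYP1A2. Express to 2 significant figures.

0.76

Call the CYP1A2 fraction fm. After the interaction, CL_new/CL_old = fm × 3.6 + (1 − fm).
AUC ratio = 1 / (new CL fraction), so new CL fraction = 1 / 0.336 = 2.976.
fm × 3.6 + 1 − fm = 2.976  ⇒  fm × (3.6 − 1) = 1.976  ⇒  fm = 0.76.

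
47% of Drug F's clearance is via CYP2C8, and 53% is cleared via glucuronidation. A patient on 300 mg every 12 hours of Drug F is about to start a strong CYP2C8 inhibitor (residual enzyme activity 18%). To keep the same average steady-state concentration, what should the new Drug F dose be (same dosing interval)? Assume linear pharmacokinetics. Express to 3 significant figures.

CYP2C8: 0.47 × 0.18 = 0.0846
Other: 0.53 (unchanged)
Relative clearance = 0.0846 + 0.53 = 0.6146.
Css,avg = (dose rate)/CL, so holding Css fixed requires dose ∝ CL: 300 × 0.6146 = 184 mg.

184 mg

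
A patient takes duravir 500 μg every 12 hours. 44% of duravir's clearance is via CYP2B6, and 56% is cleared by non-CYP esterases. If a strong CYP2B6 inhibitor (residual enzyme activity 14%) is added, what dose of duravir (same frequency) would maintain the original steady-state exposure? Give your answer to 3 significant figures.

311 μg

The CYP2B6 pathway (44% of clearance) is reduced to 0.14× activity: 0.44 × 0.14 = 0.0616.
Non-CYP routes (56%) are unchanged.
Relative clearance = 0.0616 + 0.56 = 0.6216.
Css,avg = (dose rate)/CL, so holding Css fixed requires dose ∝ CL: 500 × 0.6216 = 311 μg.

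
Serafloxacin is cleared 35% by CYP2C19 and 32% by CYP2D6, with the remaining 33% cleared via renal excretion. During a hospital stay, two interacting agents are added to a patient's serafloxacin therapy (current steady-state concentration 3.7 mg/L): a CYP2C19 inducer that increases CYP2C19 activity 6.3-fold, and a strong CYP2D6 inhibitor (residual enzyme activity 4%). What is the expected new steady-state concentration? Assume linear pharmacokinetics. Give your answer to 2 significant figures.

1.5 mg/L

The CYP2C19 pathway (35% of clearance) rises to 6.3× activity: 0.35 × 6.3 = 2.205.
The CYP2D6 pathway (32% of clearance) is reduced to 0.04× activity: 0.32 × 0.04 = 0.0128.
Non-CYP routes (33%) are unchanged.
Relative clearance = 2.205 + 0.0128 + 0.33 = 2.5478.
Dividing the baseline by the relative clearance: 3.7 / 2.5478 = 1.5 mg/L.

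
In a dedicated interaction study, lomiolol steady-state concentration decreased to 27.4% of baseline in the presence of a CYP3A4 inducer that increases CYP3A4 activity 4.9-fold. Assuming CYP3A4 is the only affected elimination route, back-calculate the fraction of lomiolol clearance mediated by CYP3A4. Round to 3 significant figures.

0.679

CL'/CL = 1 / 0.274 = 3.65
4.9·fm + (1 − fm) = 3.65
fm = (3.65 − 1) / (4.9 − 1) = 0.679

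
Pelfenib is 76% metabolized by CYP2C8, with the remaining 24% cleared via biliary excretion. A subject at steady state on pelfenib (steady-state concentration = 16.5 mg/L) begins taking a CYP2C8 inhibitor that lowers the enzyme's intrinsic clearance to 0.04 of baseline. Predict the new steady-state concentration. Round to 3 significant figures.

CYP2C8: 0.76 × 0.04 = 0.0304
Other: 0.24 (unchanged)
CL_new/CL_old = 0.0304 + 0.24 = 0.2704.
With dosing unchanged, steady-state concentration scales as 1/CL: 16.5 / 0.2704 = 61.0 mg/L.

61.0 mg/L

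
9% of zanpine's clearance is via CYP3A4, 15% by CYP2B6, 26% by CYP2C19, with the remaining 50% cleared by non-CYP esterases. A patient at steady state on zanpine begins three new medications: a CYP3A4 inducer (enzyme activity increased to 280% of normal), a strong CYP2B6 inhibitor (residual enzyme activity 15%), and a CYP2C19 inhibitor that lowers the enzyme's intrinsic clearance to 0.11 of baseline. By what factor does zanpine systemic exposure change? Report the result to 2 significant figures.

1.2

The CYP3A4 pathway (9% of clearance) increases to 2.8× activity: 0.09 × 2.8 = 0.252.
The CYP2B6 pathway (15% of clearance) falls to 0.15× activity: 0.15 × 0.15 = 0.0225.
The CYP2C19 pathway (26% of clearance) falls to 0.11× activity: 0.26 × 0.11 = 0.0286.
Non-CYP routes (50%) are unchanged.
Relative clearance = 0.252 + 0.0225 + 0.0286 + 0.5 = 0.8031.
Net systemic exposure ratio = 1 / 0.8031 = 1.2.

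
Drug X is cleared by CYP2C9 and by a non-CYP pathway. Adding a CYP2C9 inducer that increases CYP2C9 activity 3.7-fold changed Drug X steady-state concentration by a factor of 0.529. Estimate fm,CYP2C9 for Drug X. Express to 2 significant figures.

0.33

Call the CYP2C9 fraction fm. After the interaction, CL_new/CL_old = fm × 3.7 + (1 − fm).
Steady-state concentration ratio = 1 / (new CL fraction), so new CL fraction = 1 / 0.529 = 1.89.
fm × 3.7 + 1 − fm = 1.89  ⇒  fm × (3.7 − 1) = 0.8904  ⇒  fm = 0.33.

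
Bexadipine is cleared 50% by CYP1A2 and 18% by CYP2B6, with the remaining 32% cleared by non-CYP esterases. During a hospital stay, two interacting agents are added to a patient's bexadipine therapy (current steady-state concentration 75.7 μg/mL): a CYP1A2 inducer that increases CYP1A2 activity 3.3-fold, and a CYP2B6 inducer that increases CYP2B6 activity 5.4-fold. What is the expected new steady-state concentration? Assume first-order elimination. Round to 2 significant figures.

The CYP1A2 pathway (50% of clearance) increases to 3.3× activity: 0.5 × 3.3 = 1.65.
The CYP2B6 pathway (18% of clearance) rises to 5.4× activity: 0.18 × 5.4 = 0.972.
The remaining 32% of clearance is unaffected.
CL_new/CL_old = 1.65 + 0.972 + 0.32 = 2.942.
Dividing the baseline by the relative clearance: 75.7 / 2.942 = 26 μg/mL.

26 μg/mL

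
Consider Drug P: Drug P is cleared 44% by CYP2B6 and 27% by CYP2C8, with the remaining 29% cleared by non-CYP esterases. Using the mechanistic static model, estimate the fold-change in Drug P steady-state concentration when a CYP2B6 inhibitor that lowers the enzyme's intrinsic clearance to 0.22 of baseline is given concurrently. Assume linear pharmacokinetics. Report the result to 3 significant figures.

1.52

The CYP2B6 pathway (44% of clearance) drops to 0.22× activity: 0.44 × 0.22 = 0.0968.
CYP2C8 (27%) and the residual 29% are unaffected.
CL_new/CL_old = 0.0968 + 0.27 + 0.29 = 0.6568.
Since steady-state concentration ∝ 1/CL, the ratio is 1 / 0.6568 = 1.52.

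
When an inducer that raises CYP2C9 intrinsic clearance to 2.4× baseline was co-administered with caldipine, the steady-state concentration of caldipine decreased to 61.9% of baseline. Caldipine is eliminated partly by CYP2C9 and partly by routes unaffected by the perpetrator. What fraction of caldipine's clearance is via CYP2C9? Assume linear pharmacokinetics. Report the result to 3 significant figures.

CL'/CL = 1 / 0.619 = 1.616
2.4·fm + (1 − fm) = 1.616
fm = (1.616 − 1) / (2.4 − 1) = 0.440

0.440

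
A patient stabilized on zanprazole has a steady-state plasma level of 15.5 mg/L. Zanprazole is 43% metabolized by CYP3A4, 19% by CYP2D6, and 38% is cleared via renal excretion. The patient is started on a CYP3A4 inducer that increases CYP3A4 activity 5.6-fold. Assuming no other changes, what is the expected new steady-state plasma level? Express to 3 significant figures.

5.20 mg/L

CYP3A4: 0.43 × 5.6 = 2.408
CYP2D6: 0.19 (unchanged)
Other: 0.38 (unchanged)
CL_new/CL_old = 2.408 + 0.19 + 0.38 = 2.978.
New steady-state plasma level = baseline ÷ relative clearance = 15.5 / 2.978 = 5.20 mg/L.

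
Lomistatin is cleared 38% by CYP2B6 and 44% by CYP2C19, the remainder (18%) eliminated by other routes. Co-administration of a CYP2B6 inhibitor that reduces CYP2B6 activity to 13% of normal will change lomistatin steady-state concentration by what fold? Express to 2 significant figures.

1.5

The CYP2B6 pathway (38% of clearance) drops to 0.13× activity: 0.38 × 0.13 = 0.0494.
CYP2C19 (44%) and the residual 18% are unaffected.
New clearance relative to baseline: 0.0494 + 0.44 + 0.18 = 0.6694.
Steady-state concentration is inversely proportional to clearance, so the fold-change is 1 / 0.6694 = 1.5.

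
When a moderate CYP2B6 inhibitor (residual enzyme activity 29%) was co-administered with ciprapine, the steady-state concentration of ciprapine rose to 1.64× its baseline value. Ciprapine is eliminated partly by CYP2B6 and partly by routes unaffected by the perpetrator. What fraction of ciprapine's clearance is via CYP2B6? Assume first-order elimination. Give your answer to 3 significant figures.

Write x for the fraction cleared via CYP2B6. The observed steady-state concentration change means clearance fell to 1/1.64 = 0.6098 of baseline.
Only the CYP2B6 route changed, so 0.6098 = x·0.29 + (1 − x), giving x = 0.550.

0.550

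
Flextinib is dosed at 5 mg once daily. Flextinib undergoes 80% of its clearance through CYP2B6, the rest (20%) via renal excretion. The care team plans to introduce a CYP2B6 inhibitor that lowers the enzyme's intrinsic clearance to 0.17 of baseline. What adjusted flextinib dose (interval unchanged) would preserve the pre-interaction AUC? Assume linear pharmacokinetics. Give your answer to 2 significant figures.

The CYP2B6 pathway (80% of clearance) drops to 0.17× activity: 0.8 × 0.17 = 0.136.
Non-CYP routes (20%) are unchanged.
New clearance relative to baseline: 0.136 + 0.2 = 0.336.
Exposure is unchanged when dose changes in proportion to clearance. New dose = 5 mg × 0.336 = 1.7 mg.

1.7 mg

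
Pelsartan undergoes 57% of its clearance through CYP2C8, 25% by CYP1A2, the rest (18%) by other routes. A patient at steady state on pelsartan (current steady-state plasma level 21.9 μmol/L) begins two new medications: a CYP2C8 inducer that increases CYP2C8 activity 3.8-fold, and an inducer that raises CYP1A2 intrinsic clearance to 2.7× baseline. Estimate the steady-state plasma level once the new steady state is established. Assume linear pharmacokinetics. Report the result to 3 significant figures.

7.25 μmol/L

The CYP2C8 pathway (57% of clearance) is boosted to 3.8× activity: 0.57 × 3.8 = 2.166.
The CYP1A2 pathway (25% of clearance) is boosted to 2.7× activity: 0.25 × 2.7 = 0.675.
The remaining 18% of clearance is unaffected.
Relative clearance = 2.166 + 0.675 + 0.18 = 3.021.
Steady-state plasma level ∝ 1/CL: new value = 21.9 / 3.021 = 7.25 μmol/L.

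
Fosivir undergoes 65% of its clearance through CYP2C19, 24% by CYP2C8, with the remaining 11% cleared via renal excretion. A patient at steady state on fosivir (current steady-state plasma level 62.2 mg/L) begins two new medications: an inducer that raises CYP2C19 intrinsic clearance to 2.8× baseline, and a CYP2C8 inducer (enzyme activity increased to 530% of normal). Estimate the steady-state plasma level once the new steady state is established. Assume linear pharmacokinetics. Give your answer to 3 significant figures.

19.4 mg/L

The CYP2C19 pathway (65% of clearance) increases to 2.8× activity: 0.65 × 2.8 = 1.82.
The CYP2C8 pathway (24% of clearance) increases to 5.3× activity: 0.24 × 5.3 = 1.272.
Non-CYP routes (11%) are unchanged.
New clearance relative to baseline: 1.82 + 1.272 + 0.11 = 3.202.
Dividing the baseline by the relative clearance: 62.2 / 3.202 = 19.4 mg/L.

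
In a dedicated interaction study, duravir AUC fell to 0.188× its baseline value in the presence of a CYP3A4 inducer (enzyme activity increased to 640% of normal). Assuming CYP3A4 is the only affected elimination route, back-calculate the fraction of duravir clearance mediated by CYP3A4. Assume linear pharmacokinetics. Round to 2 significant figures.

0.80

Write x for the fraction cleared via CYP3A4. The observed AUC change means clearance rose to 1/0.188 = 5.319 of baseline.
Setting x·6.4 + (1 − x) = 5.319 and solving: x = (5.319 − 1)/(6.4 − 1) = 0.80.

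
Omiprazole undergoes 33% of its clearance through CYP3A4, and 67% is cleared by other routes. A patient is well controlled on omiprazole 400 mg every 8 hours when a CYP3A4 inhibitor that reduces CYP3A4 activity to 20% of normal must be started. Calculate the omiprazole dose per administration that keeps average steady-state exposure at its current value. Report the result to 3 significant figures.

294 mg

CYP3A4: 0.33 × 0.2 = 0.066
Other: 0.67 (unchanged)
New clearance relative to baseline: 0.066 + 0.67 = 0.736.
Css,avg = (dose rate)/CL, so holding Css fixed requires dose ∝ CL: 400 × 0.736 = 294 mg.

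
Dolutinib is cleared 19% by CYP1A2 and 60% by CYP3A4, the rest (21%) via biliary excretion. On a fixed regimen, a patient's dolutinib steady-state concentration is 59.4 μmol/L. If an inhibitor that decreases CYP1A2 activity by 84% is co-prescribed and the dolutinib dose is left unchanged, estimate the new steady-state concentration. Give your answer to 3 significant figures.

70.7 μmol/L

CYP1A2: 0.19 × 0.16 = 0.0304
CYP3A4: 0.6 (unchanged)
Other: 0.21 (unchanged)
Relative clearance = 0.0304 + 0.6 + 0.21 = 0.8404.
Steady-state concentration ∝ 1/CL, so new value = 59.4 / 0.8404 = 70.7 μmol/L.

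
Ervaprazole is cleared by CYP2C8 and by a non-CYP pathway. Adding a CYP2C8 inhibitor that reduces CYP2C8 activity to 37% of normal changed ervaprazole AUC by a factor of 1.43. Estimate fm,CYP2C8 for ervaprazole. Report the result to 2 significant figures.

0.48

CL'/CL = 1 / 1.43 = 0.6993
0.37·fm + (1 − fm) = 0.6993
fm = (0.6993 − 1) / (0.37 − 1) = 0.48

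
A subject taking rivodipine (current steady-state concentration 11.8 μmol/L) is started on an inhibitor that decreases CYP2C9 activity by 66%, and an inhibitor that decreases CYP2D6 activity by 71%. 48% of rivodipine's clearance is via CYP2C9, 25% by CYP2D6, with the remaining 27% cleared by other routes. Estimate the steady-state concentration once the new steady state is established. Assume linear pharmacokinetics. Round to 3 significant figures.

23.3 μmol/L

The CYP2C9 pathway (48% of clearance) falls to 0.34× activity: 0.48 × 0.34 = 0.1632.
The CYP2D6 pathway (25% of clearance) is reduced to 0.29× activity: 0.25 × 0.29 = 0.0725.
Non-CYP routes (27%) are unchanged.
Relative clearance = 0.1632 + 0.0725 + 0.27 = 0.5057.
New steady-state concentration = 11.8 / 0.5057 = 23.3 μmol/L (concentration scales inversely with clearance).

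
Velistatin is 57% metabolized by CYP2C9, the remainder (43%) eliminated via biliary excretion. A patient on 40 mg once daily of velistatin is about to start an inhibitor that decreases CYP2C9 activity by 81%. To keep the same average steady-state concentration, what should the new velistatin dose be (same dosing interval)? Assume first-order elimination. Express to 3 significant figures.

21.5 mg

CYP2C9: 0.57 × 0.19 = 0.1083
Other: 0.43 (unchanged)
Relative clearance = 0.1083 + 0.43 = 0.5383.
To maintain the same steady-state level, dose must scale with clearance: new dose = 40 × 0.5383 = 21.5 mg.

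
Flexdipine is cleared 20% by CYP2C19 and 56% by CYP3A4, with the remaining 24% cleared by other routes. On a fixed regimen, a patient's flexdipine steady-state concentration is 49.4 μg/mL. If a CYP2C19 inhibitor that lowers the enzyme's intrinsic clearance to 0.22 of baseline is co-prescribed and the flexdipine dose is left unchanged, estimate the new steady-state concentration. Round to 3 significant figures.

58.5 μg/mL

The CYP2C19 pathway (20% of clearance) drops to 0.22× activity: 0.2 × 0.22 = 0.044.
CYP3A4 (56%) and the residual 24% are unaffected.
New clearance relative to baseline: 0.044 + 0.56 + 0.24 = 0.844.
With dosing unchanged, steady-state concentration scales as 1/CL: 49.4 / 0.844 = 58.5 μg/mL.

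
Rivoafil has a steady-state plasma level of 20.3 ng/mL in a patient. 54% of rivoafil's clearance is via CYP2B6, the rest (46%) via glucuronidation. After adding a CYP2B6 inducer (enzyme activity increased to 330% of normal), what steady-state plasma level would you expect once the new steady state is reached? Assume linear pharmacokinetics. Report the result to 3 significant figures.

9.05 ng/mL

CYP2B6: 0.54 × 3.3 = 1.782
Other: 0.46 (unchanged)
New clearance relative to baseline: 1.782 + 0.46 = 2.242.
New steady-state plasma level = baseline ÷ relative clearance = 20.3 / 2.242 = 9.05 ng/mL.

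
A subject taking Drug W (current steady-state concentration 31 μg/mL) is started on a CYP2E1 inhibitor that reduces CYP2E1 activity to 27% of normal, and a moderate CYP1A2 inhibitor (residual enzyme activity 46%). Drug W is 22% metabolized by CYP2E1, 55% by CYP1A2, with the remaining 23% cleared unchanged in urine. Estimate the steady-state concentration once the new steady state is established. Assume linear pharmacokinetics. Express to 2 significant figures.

57 μg/mL

CYP2E1: 0.22 × 0.27 = 0.0594
CYP1A2: 0.55 × 0.46 = 0.253
Other: 0.23 (unchanged)
New clearance relative to baseline: 0.0594 + 0.253 + 0.23 = 0.5424.
New steady-state concentration = 31 / 0.5424 = 57 μg/mL (concentration scales inversely with clearance).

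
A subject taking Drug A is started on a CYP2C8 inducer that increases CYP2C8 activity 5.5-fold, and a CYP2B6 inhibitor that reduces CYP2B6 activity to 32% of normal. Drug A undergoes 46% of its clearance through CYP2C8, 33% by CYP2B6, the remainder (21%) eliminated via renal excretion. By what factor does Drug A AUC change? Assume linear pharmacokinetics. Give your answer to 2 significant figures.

CYP2C8: 0.46 × 5.5 = 2.53
CYP2B6: 0.33 × 0.32 = 0.1056
Other: 0.21 (unchanged)
New clearance relative to baseline: 2.53 + 0.1056 + 0.21 = 2.8456.
Net AUC ratio = 1 / 2.8456 = 0.35.

0.35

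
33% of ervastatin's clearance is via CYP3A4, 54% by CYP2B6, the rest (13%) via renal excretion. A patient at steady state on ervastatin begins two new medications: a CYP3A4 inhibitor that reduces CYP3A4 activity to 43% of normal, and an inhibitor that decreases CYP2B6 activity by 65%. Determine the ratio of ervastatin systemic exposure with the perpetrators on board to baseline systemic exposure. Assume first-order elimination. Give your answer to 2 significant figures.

2.2

The CYP3A4 pathway (33% of clearance) is reduced to 0.43× activity: 0.33 × 0.43 = 0.1419.
The CYP2B6 pathway (54% of clearance) drops to 0.35× activity: 0.54 × 0.35 = 0.189.
The remaining 13% of clearance is unaffected.
CL_new/CL_old = 0.1419 + 0.189 + 0.13 = 0.4609.
Because systemic exposure varies inversely with clearance, the combined effect is 1 / 0.4609 = 2.2.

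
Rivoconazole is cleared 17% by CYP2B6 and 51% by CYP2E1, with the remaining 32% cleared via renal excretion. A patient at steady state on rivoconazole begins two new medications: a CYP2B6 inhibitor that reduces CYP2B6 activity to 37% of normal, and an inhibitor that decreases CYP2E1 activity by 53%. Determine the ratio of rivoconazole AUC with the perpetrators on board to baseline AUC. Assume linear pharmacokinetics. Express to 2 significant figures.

CYP2B6: 0.17 × 0.37 = 0.0629
CYP2E1: 0.51 × 0.47 = 0.2397
Other: 0.32 (unchanged)
CL_new/CL_old = 0.0629 + 0.2397 + 0.32 = 0.6226.
Net AUC ratio = 1 / 0.6226 = 1.6.

1.6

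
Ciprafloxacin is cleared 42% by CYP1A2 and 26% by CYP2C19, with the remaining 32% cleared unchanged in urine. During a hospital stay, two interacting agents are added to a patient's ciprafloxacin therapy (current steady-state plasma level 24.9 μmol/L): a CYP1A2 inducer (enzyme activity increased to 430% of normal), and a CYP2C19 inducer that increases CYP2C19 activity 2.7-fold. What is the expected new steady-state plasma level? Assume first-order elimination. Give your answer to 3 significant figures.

CYP1A2: 0.42 × 4.3 = 1.806
CYP2C19: 0.26 × 2.7 = 0.702
Other: 0.32 (unchanged)
New clearance relative to baseline: 1.806 + 0.702 + 0.32 = 2.828.
New steady-state plasma level = 24.9 / 2.828 = 8.80 μmol/L (concentration scales inversely with clearance).

8.80 μmol/L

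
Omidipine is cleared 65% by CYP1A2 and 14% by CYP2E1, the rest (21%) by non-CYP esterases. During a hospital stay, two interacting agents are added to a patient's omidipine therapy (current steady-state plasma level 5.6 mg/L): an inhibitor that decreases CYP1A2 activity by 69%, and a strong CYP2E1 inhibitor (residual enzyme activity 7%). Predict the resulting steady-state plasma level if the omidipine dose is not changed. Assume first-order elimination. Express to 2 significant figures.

The CYP1A2 pathway (65% of clearance) falls to 0.31× activity: 0.65 × 0.31 = 0.2015.
The CYP2E1 pathway (14% of clearance) is reduced to 0.07× activity: 0.14 × 0.07 = 0.0098.
Non-CYP routes (21%) are unchanged.
CL_new/CL_old = 0.2015 + 0.0098 + 0.21 = 0.4213.
Steady-state plasma level ∝ 1/CL: new value = 5.6 / 0.4213 = 13 mg/L.

13 mg/L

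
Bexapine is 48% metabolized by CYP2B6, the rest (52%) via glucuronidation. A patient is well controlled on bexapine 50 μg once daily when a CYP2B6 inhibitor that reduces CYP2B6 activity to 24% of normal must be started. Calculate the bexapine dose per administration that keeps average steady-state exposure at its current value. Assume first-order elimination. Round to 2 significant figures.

32 μg

CYP2B6: 0.48 × 0.24 = 0.1152
Other: 0.52 (unchanged)
Relative clearance = 0.1152 + 0.52 = 0.6352.
Css,avg = (dose rate)/CL, so holding Css fixed requires dose ∝ CL: 50 × 0.6352 = 32 μg.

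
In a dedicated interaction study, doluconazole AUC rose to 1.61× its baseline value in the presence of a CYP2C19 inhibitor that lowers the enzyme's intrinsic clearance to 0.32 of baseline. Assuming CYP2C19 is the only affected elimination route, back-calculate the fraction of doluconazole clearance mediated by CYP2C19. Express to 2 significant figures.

0.56

Let x = fm,CYP2C19. Because AUC ∝ 1/CL, relative clearance fell to 1/1.61 = 0.6211.
Only the CYP2C19 route changed, so 0.6211 = x·0.32 + (1 − x), giving x = 0.56.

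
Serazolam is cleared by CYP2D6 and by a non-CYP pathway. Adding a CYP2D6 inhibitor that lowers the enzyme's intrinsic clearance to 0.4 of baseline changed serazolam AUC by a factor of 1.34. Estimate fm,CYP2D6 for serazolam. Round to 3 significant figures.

Write x for the fraction cleared via CYP2D6. The observed AUC change means clearance fell to 1/1.34 = 0.7463 of baseline.
Only the CYP2D6 route changed, so 0.7463 = x·0.4 + (1 − x), giving x = 0.423.

0.423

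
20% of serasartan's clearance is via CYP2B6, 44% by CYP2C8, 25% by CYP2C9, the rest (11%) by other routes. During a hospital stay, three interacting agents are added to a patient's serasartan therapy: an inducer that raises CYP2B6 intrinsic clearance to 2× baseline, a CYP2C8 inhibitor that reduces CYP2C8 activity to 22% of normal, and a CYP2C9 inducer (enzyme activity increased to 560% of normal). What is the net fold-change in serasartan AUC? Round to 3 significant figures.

0.498

CYP2B6: 0.2 × 2 = 0.4
CYP2C8: 0.44 × 0.22 = 0.0968
CYP2C9: 0.25 × 5.6 = 1.4
Other: 0.11 (unchanged)
New clearance relative to baseline: 0.4 + 0.0968 + 1.4 + 0.11 = 2.0068.
Net AUC ratio = 1 / 2.0068 = 0.498.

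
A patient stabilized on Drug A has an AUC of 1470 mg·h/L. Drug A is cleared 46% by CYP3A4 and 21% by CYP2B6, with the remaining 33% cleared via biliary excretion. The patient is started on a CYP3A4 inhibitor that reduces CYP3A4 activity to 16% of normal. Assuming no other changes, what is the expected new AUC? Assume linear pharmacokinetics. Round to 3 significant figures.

2.40 × 10³ mg·h/L

The CYP3A4 pathway (46% of clearance) drops to 0.16× activity: 0.46 × 0.16 = 0.0736.
CYP2B6 (21%) and the residual 33% are unaffected.
Relative clearance = 0.0736 + 0.21 + 0.33 = 0.6136.
New AUC = baseline ÷ relative clearance = 1470 / 0.6136 = 2.40 × 10³ mg·h/L.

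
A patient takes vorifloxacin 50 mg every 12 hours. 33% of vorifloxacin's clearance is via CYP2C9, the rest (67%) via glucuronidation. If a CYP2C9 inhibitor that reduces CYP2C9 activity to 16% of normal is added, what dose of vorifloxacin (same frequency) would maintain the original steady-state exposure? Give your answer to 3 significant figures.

The CYP2C9 pathway (33% of clearance) drops to 0.16× activity: 0.33 × 0.16 = 0.0528.
Non-CYP routes (67%) are unchanged.
CL_new/CL_old = 0.0528 + 0.67 = 0.7228.
Css,avg = (dose rate)/CL, so holding Css fixed requires dose ∝ CL: 50 × 0.7228 = 36.1 mg.

36.1 mg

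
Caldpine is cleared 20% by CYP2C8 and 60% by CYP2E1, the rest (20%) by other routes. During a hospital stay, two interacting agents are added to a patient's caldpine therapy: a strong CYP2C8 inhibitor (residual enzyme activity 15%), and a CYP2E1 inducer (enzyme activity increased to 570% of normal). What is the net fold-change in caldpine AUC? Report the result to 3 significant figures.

0.274

The CYP2C8 pathway (20% of clearance) is reduced to 0.15× activity: 0.2 × 0.15 = 0.03.
The CYP2E1 pathway (60% of clearance) is boosted to 5.7× activity: 0.6 × 5.7 = 3.42.
The remaining 20% of clearance is unaffected.
CL_new/CL_old = 0.03 + 3.42 + 0.2 = 3.65.
Because AUC varies inversely with clearance, the combined effect is 1 / 3.65 = 0.274.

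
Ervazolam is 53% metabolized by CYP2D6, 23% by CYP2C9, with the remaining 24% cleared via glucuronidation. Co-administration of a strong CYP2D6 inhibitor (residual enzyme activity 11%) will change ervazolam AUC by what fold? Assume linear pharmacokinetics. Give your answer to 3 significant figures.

1.89

The CYP2D6 pathway (53% of clearance) is reduced to 0.11× activity: 0.53 × 0.11 = 0.0583.
CYP2C9 (23%) and the residual 24% are unaffected.
Relative clearance = 0.0583 + 0.23 + 0.24 = 0.5283.
Since AUC ∝ 1/CL, the ratio is 1 / 0.5283 = 1.89.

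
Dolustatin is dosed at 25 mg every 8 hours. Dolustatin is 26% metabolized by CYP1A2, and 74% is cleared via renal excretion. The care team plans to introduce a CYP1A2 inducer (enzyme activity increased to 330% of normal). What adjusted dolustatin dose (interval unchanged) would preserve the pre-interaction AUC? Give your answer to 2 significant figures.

40 mg

The CYP1A2 pathway (26% of clearance) rises to 3.3× activity: 0.26 × 3.3 = 0.858.
The remaining 74% of clearance is unaffected.
Relative clearance = 0.858 + 0.74 = 1.598.
Css,avg = (dose rate)/CL, so holding Css fixed requires dose ∝ CL: 25 × 1.598 = 40 mg.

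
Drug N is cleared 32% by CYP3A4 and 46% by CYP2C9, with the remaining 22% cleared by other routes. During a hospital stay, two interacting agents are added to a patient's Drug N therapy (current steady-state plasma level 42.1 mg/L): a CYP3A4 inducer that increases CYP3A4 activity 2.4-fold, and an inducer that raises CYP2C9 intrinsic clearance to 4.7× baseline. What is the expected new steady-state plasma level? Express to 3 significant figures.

CYP3A4: 0.32 × 2.4 = 0.768
CYP2C9: 0.46 × 4.7 = 2.162
Other: 0.22 (unchanged)
Relative clearance = 0.768 + 2.162 + 0.22 = 3.15.
New steady-state plasma level = 42.1 / 3.15 = 13.4 mg/L (concentration scales inversely with clearance).

13.4 mg/L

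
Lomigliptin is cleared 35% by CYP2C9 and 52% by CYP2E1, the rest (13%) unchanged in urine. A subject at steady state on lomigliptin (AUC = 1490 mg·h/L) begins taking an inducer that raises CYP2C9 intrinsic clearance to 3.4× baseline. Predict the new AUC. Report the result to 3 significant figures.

The CYP2C9 pathway (35% of clearance) increases to 3.4× activity: 0.35 × 3.4 = 1.19.
CYP2E1 (52%) and the residual 13% are unaffected.
Relative clearance = 1.19 + 0.52 + 0.13 = 1.84.
With dosing unchanged, AUC scales as 1/CL: 1490 / 1.84 = 810 mg·h/L.

810 mg·h/L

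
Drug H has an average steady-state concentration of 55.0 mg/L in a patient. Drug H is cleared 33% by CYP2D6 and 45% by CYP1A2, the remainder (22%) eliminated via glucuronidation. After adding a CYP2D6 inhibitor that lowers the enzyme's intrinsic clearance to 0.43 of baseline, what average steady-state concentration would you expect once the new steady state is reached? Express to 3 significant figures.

67.7 mg/L

CYP2D6: 0.33 × 0.43 = 0.1419
CYP1A2: 0.45 (unchanged)
Other: 0.22 (unchanged)
CL_new/CL_old = 0.1419 + 0.45 + 0.22 = 0.8119.
New average steady-state concentration = baseline ÷ relative clearance = 55.0 / 0.8119 = 67.7 mg/L.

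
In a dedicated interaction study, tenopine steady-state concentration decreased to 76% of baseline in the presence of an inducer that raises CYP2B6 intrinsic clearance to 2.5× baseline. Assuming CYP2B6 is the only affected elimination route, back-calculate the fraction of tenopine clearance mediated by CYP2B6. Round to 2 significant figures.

Write x for the fraction cleared via CYP2B6. The observed steady-state concentration change means clearance rose to 1/0.760 = 1.316 of baseline.
Only the CYP2B6 route changed, so 1.316 = x·2.5 + (1 − x), giving x = 0.21.

0.21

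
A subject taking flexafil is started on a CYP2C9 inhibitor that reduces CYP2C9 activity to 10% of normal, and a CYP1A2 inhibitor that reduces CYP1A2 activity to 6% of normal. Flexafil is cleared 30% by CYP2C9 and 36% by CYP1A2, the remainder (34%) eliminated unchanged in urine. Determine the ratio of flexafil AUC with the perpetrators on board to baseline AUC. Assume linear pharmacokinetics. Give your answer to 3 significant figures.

CYP2C9: 0.3 × 0.1 = 0.03
CYP1A2: 0.36 × 0.06 = 0.0216
Other: 0.34 (unchanged)
Relative clearance = 0.03 + 0.0216 + 0.34 = 0.3916.
Net AUC ratio = 1 / 0.3916 = 2.55.

2.55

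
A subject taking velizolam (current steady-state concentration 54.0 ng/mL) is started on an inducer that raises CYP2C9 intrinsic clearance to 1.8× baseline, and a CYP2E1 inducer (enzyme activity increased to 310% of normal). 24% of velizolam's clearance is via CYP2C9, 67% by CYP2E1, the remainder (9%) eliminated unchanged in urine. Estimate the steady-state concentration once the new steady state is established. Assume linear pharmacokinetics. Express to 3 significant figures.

The CYP2C9 pathway (24% of clearance) rises to 1.8× activity: 0.24 × 1.8 = 0.432.
The CYP2E1 pathway (67% of clearance) increases to 3.1× activity: 0.67 × 3.1 = 2.077.
Non-CYP routes (9%) are unchanged.
Relative clearance = 0.432 + 2.077 + 0.09 = 2.599.
Dividing the baseline by the relative clearance: 54.0 / 2.599 = 20.8 ng/mL.

20.8 ng/mL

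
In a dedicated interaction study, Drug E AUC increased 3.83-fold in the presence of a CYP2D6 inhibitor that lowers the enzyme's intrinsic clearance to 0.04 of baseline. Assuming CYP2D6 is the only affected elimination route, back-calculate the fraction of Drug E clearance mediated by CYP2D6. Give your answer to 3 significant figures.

0.770

Let x = fm,CYP2D6. Because AUC ∝ 1/CL, relative clearance fell to 1/3.83 = 0.2611.
Only the CYP2D6 route changed, so 0.2611 = x·0.04 + (1 − x), giving x = 0.770.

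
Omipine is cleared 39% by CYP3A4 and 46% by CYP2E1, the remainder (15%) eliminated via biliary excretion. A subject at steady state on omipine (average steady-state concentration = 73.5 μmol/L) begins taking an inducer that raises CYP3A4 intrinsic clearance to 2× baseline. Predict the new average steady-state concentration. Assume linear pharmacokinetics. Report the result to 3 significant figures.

52.9 μmol/L

CYP3A4: 0.39 × 2 = 0.78
CYP2E1: 0.46 (unchanged)
Other: 0.15 (unchanged)
Relative clearance = 0.78 + 0.46 + 0.15 = 1.39.
New average steady-state concentration = baseline ÷ relative clearance = 73.5 / 1.39 = 52.9 μmol/L.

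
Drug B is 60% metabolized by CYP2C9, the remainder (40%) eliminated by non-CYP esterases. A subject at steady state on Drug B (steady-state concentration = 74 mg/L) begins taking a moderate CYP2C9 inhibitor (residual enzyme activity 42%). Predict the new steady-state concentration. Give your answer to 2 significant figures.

CYP2C9: 0.6 × 0.42 = 0.252
Other: 0.4 (unchanged)
New clearance relative to baseline: 0.252 + 0.4 = 0.652.
New steady-state concentration = baseline ÷ relative clearance = 74 / 0.652 = 1.1 × 10² mg/L.

1.1 × 10² mg/L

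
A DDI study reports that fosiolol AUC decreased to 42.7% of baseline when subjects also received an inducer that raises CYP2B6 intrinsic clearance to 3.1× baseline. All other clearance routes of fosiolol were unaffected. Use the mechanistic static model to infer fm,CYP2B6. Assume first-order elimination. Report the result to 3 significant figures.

0.639

Let x = fm,CYP2B6. Because AUC ∝ 1/CL, relative clearance rose to 1/0.427 = 2.342.
Setting x·3.1 + (1 − x) = 2.342 and solving: x = (2.342 − 1)/(3.1 − 1) = 0.639.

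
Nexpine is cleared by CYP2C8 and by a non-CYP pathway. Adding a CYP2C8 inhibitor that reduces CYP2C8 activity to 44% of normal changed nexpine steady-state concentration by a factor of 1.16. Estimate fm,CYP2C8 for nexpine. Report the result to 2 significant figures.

0.25

Let x = fm,CYP2C8. Because steady-state concentration ∝ 1/CL, relative clearance fell to 1/1.16 = 0.8621.
Setting x·0.44 + (1 − x) = 0.8621 and solving: x = (0.8621 − 1)/(0.44 − 1) = 0.25.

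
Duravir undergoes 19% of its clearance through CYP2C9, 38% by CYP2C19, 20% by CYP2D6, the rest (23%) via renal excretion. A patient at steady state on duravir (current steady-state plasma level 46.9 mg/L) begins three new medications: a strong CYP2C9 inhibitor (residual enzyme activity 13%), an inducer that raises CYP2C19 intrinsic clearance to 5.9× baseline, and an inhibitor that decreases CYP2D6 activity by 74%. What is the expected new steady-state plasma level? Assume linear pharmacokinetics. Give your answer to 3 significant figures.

18.4 mg/L

The CYP2C9 pathway (19% of clearance) drops to 0.13× activity: 0.19 × 0.13 = 0.0247.
The CYP2C19 pathway (38% of clearance) is boosted to 5.9× activity: 0.38 × 5.9 = 2.242.
The CYP2D6 pathway (20% of clearance) is reduced to 0.26× activity: 0.2 × 0.26 = 0.052.
Non-CYP routes (23%) are unchanged.
CL_new/CL_old = 0.0247 + 2.242 + 0.052 + 0.23 = 2.5487.
Dividing the baseline by the relative clearance: 46.9 / 2.5487 = 18.4 mg/L.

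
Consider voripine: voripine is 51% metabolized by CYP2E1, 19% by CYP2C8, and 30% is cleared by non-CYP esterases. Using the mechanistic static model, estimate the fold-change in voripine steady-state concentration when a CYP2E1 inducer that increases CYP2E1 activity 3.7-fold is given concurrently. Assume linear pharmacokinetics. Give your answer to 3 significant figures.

The CYP2E1 pathway (51% of clearance) rises to 3.7× activity: 0.51 × 3.7 = 1.887.
CYP2C8 (19%) and the residual 30% are unaffected.
CL_new/CL_old = 1.887 + 0.19 + 0.3 = 2.377.
Steady-state concentration ratio = CL_old/CL_new = 1 / 2.377 = 0.421.

0.421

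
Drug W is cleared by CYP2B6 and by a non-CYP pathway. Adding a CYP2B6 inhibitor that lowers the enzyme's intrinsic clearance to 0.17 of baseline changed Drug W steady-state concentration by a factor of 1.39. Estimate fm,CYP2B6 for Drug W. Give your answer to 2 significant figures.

0.34

CL'/CL = 1 / 1.39 = 0.7194
0.17·fm + (1 − fm) = 0.7194
fm = (0.7194 − 1) / (0.17 − 1) = 0.34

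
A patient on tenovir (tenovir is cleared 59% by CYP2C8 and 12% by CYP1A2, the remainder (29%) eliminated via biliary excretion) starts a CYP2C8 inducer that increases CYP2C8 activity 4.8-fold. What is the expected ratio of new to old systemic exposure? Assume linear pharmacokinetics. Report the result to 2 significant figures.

The CYP2C8 pathway (59% of clearance) is boosted to 4.8× activity: 0.59 × 4.8 = 2.832.
CYP1A2 (12%) and the residual 29% are unaffected.
CL_new/CL_old = 2.832 + 0.12 + 0.29 = 3.242.
Systemic exposure ratio = CL_old/CL_new = 1 / 3.242 = 0.31.

0.31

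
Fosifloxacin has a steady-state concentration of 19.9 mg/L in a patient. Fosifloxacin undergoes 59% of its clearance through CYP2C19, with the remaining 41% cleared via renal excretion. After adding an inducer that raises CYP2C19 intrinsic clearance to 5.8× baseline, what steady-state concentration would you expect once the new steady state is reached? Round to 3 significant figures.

The CYP2C19 pathway (59% of clearance) increases to 5.8× activity: 0.59 × 5.8 = 3.422.
Non-CYP routes (41%) are unchanged.
New clearance relative to baseline: 3.422 + 0.41 = 3.832.
With dosing unchanged, steady-state concentration scales as 1/CL: 19.9 / 3.832 = 5.19 mg/L.

5.19 mg/L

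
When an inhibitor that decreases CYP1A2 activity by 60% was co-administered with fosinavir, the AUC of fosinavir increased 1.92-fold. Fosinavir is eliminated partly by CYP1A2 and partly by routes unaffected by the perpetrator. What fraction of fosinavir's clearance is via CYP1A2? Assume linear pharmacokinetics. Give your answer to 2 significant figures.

Let x = fm,CYP1A2. Because AUC ∝ 1/CL, relative clearance fell to 1/1.92 = 0.5208.
Only the CYP1A2 route changed, so 0.5208 = x·0.4 + (1 − x), giving x = 0.80.

0.80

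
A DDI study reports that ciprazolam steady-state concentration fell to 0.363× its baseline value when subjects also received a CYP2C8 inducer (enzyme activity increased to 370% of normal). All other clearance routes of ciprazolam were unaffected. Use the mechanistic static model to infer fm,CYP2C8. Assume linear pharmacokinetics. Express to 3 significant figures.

0.650

Let x = fm,CYP2C8. Because steady-state concentration ∝ 1/CL, relative clearance rose to 1/0.363 = 2.755.
Only the CYP2C8 route changed, so 2.755 = x·3.7 + (1 − x), giving x = 0.650.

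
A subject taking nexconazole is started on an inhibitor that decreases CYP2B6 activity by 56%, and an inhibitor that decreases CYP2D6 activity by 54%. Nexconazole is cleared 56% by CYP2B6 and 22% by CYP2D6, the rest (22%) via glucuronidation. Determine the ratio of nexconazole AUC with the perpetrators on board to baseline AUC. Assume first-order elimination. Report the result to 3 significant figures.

1.76

CYP2B6: 0.56 × 0.44 = 0.2464
CYP2D6: 0.22 × 0.46 = 0.1012
Other: 0.22 (unchanged)
New clearance relative to baseline: 0.2464 + 0.1012 + 0.22 = 0.5676.
Net AUC ratio = 1 / 0.5676 = 1.76.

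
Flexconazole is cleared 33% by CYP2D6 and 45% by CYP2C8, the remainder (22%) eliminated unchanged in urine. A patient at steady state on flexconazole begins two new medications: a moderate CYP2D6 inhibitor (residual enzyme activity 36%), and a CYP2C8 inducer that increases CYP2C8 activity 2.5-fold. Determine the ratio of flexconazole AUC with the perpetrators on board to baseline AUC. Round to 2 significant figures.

CYP2D6: 0.33 × 0.36 = 0.1188
CYP2C8: 0.45 × 2.5 = 1.125
Other: 0.22 (unchanged)
CL_new/CL_old = 0.1188 + 1.125 + 0.22 = 1.4638.
Net AUC ratio = 1 / 1.4638 = 0.68.

0.68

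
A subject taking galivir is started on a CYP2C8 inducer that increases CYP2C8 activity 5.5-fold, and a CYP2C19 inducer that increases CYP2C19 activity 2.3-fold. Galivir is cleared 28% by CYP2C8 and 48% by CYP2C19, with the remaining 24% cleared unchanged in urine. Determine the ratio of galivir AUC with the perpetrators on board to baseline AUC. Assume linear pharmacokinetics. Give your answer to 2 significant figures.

0.35

The CYP2C8 pathway (28% of clearance) rises to 5.5× activity: 0.28 × 5.5 = 1.54.
The CYP2C19 pathway (48% of clearance) is boosted to 2.3× activity: 0.48 × 2.3 = 1.104.
Non-CYP routes (24%) are unchanged.
CL_new/CL_old = 1.54 + 1.104 + 0.24 = 2.884.
Because AUC varies inversely with clearance, the combined effect is 1 / 2.884 = 0.35.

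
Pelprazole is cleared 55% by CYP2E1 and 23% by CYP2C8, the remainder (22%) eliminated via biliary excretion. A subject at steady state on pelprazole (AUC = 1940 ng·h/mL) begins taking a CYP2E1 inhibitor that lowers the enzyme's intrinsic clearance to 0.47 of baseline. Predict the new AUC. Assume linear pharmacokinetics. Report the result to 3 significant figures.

2.74 × 10³ ng·h/mL

The CYP2E1 pathway (55% of clearance) drops to 0.47× activity: 0.55 × 0.47 = 0.2585.
CYP2C8 (23%) and the residual 22% are unaffected.
Relative clearance = 0.2585 + 0.23 + 0.22 = 0.7085.
AUC ∝ 1/CL, so new value = 1940 / 0.7085 = 2.74 × 10³ ng·h/mL.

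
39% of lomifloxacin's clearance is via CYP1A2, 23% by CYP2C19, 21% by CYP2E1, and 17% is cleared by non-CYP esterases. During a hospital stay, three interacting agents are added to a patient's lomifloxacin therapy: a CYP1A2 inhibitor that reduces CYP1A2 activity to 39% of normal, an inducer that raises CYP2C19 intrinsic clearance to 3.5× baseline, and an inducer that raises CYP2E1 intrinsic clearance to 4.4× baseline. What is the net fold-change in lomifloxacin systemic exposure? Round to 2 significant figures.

0.49

The CYP1A2 pathway (39% of clearance) is reduced to 0.39× activity: 0.39 × 0.39 = 0.1521.
The CYP2C19 pathway (23% of clearance) increases to 3.5× activity: 0.23 × 3.5 = 0.805.
The CYP2E1 pathway (21% of clearance) is boosted to 4.4× activity: 0.21 × 4.4 = 0.924.
Non-CYP routes (17%) are unchanged.
New clearance relative to baseline: 0.1521 + 0.805 + 0.924 + 0.17 = 2.0511.
Systemic exposure ∝ 1/CL: fold-change = 1 / 2.0511 = 0.49.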